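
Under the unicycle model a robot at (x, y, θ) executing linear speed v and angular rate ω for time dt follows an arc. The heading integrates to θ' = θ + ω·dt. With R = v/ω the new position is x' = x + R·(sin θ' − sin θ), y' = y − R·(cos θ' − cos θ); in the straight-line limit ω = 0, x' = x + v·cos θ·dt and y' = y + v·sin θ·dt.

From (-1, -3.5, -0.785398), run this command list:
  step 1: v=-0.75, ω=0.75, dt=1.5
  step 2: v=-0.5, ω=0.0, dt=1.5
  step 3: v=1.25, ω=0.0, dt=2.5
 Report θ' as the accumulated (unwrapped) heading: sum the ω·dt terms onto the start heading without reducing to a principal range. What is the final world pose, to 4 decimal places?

step 1: θ'=0.3396 (R=-1.0000) → pose (-2.0402, -3.2642, 0.3396)
step 2: θ'=0.3396 (straight) → pose (-2.7474, -3.5141, 0.3396)
step 3: θ'=0.3396 (straight) → pose (0.1991, -2.4731, 0.3396)

(0.1991, -2.4731, 0.3396)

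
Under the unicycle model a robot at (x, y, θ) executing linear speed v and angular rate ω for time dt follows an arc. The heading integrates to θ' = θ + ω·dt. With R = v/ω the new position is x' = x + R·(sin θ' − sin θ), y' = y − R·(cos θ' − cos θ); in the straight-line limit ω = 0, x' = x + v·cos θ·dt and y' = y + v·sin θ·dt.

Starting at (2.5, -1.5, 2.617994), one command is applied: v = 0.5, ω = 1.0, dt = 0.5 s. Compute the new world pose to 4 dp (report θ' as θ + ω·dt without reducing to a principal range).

(2.2618, -1.4332, 3.1180)

θ' = 2.6180 + 1.0·0.5 = 3.1180
R = v/ω = 0.5/1.0 = 0.5000
x' = 2.5 + 0.5000·(sin 3.1180 − sin 2.6180) = 2.2618
y' = -1.5 − 0.5000·(cos 3.1180 − cos 2.6180) = -1.4332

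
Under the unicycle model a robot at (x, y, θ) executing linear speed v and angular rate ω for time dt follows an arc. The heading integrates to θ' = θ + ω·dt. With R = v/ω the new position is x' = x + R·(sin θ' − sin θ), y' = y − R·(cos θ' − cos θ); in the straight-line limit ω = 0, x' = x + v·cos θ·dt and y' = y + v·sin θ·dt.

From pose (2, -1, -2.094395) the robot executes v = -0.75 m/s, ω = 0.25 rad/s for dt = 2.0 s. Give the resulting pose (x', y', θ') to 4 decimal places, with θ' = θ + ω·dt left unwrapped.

θ' = -2.0944 + 0.25·2.0 = -1.5944
R = v/ω = -0.75/0.25 = -3.0000
x' = 2 + -3.0000·(sin -1.5944 − sin -2.0944) = 2.4011
y' = -1 − -3.0000·(cos -1.5944 − cos -2.0944) = 0.4292

(2.4011, 0.4292, -1.5944)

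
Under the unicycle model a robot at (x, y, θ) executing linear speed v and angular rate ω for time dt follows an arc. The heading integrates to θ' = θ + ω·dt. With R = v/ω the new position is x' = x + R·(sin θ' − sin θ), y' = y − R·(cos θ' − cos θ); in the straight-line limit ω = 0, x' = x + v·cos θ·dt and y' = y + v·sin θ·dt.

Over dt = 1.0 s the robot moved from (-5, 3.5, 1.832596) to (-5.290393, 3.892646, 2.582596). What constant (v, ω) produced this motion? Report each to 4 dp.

v = 0.5000, ω = 0.7500

Δθ = 2.582596 − 1.832596 = 0.750000
ω = Δθ/dt = 0.750000/1.0 = 0.7500
R = −Δy/(cos θ' − cos θ) = 0.6667
v = R·ω = 0.6667·0.7500 = 0.5000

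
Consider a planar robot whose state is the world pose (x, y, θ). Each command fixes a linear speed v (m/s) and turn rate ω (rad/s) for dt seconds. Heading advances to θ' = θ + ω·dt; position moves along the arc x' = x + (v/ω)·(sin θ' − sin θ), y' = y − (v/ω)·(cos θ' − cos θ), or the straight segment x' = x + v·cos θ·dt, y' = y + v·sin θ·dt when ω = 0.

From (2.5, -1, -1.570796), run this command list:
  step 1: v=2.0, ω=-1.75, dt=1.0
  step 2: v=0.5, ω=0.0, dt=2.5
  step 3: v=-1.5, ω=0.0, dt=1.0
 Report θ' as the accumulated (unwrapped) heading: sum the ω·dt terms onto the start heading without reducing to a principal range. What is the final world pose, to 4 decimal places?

step 1: θ'=-3.3208 (R=-1.1429) → pose (1.1534, -2.1246, -3.3208)
step 2: θ'=-3.3208 (straight) → pose (-0.0765, -1.9017, -3.3208)
step 3: θ'=-3.3208 (straight) → pose (1.3994, -2.1691, -3.3208)

(1.3994, -2.1691, -3.3208)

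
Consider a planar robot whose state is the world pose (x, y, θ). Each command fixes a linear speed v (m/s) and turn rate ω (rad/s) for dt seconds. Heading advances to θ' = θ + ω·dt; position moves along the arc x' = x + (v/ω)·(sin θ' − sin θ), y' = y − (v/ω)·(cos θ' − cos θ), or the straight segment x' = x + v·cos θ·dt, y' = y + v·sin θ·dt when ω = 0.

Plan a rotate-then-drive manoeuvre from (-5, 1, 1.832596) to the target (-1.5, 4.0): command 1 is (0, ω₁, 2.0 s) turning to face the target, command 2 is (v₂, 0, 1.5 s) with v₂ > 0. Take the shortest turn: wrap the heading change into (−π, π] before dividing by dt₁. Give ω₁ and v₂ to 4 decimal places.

ω₁ = -0.5620, v₂ = 3.0732

heading to target = atan2(4−1, -1.5−-5) = 0.7086
Δθ = wrap(0.7086 − 1.8326) = -1.1240; ω₁ = Δθ/dt₁ = -0.5620
distance = √((-1.5−-5)² + (4−1)²) = 4.6098; v₂ = distance/dt₂ = 3.0732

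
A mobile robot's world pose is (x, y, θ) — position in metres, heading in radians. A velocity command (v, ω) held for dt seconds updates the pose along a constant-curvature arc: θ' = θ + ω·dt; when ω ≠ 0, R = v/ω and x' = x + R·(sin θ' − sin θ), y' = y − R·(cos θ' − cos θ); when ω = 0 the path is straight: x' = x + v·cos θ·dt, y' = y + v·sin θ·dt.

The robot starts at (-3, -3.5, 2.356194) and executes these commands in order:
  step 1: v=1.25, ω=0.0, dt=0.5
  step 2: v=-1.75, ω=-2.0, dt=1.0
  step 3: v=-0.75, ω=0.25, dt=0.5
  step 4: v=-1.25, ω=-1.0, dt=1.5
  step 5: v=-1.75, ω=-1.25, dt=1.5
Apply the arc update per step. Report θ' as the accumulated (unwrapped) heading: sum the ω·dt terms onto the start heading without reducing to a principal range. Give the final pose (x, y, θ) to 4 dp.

(-4.8921, -2.1053, -2.8938)

step 1: θ'=2.3562 (straight) → pose (-3.4419, -3.0581, 2.3562)
step 2: θ'=0.3562 (R=0.8750) → pose (-3.7555, -4.4969, 0.3562)
step 3: θ'=0.4812 (R=-3.0000) → pose (-4.0979, -4.6492, 0.4812)
step 4: θ'=-1.0188 (R=1.2500) → pose (-5.7408, -4.1966, -1.0188)
step 5: θ'=-2.8938 (R=1.4000) → pose (-4.8921, -2.1053, -2.8938)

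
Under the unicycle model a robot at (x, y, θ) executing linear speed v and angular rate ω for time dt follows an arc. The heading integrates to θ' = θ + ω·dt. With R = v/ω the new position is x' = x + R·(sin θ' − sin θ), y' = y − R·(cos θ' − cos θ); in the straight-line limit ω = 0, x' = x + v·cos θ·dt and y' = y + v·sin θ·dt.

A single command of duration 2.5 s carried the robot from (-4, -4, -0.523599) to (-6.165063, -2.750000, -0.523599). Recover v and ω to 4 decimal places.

v = -1.0000, ω = 0.0000

Δθ = -0.523599 − -0.523599 = 0.000000
ω = Δθ/dt = 0.000000/2.5 = 0.0000
ω = 0 → v = (Δx·cos θ + Δy·sin θ)/dt = -1.0000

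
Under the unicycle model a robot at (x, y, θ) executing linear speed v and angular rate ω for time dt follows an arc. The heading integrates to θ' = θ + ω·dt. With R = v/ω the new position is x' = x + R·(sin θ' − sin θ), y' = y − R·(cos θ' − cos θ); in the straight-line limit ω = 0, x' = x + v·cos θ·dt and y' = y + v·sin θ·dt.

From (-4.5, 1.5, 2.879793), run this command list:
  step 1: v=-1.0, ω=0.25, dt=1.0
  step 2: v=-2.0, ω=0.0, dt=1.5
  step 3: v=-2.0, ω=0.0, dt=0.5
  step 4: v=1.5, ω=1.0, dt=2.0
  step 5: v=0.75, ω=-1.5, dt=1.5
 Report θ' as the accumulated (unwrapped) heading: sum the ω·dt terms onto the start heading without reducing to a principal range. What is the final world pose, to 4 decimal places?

step 1: θ'=3.1298 (R=-4.0000) → pose (-3.5119, 1.3640, 3.1298)
step 2: θ'=3.1298 (straight) → pose (-0.5121, 1.3286, 3.1298)
step 3: θ'=3.1298 (straight) → pose (0.4878, 1.3168, 3.1298)
step 4: θ'=5.1298 (R=1.5000) → pose (-0.9011, -0.7912, 5.1298)
step 5: θ'=2.8798 (R=-0.5000) → pose (-1.4876, -1.4769, 2.8798)

(-1.4876, -1.4769, 2.8798)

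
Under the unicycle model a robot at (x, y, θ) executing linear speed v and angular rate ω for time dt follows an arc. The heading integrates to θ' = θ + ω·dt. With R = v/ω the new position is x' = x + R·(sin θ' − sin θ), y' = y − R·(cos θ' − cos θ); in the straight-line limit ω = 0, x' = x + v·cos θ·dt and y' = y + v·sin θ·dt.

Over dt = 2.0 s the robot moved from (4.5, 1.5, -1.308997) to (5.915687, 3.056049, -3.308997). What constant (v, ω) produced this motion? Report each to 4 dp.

Δθ = -3.308997 − -1.308997 = -2.000000
ω = Δθ/dt = -2.000000/2.0 = -1.0000
R = −Δy/(cos θ' − cos θ) = 1.2500
v = R·ω = 1.2500·-1.0000 = -1.2500

v = -1.2500, ω = -1.0000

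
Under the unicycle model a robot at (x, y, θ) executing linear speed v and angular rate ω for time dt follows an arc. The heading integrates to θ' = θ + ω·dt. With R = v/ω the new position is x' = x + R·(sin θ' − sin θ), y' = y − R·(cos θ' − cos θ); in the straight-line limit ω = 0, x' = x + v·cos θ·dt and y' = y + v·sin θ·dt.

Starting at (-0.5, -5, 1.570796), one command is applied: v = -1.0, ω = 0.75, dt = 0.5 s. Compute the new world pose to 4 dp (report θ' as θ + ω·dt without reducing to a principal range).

(-0.4073, -5.4884, 1.9458)

θ' = 1.5708 + 0.75·0.5 = 1.9458
R = v/ω = -1.0/0.75 = -1.3333
x' = -0.5 + -1.3333·(sin 1.9458 − sin 1.5708) = -0.4073
y' = -5 − -1.3333·(cos 1.9458 − cos 1.5708) = -5.4884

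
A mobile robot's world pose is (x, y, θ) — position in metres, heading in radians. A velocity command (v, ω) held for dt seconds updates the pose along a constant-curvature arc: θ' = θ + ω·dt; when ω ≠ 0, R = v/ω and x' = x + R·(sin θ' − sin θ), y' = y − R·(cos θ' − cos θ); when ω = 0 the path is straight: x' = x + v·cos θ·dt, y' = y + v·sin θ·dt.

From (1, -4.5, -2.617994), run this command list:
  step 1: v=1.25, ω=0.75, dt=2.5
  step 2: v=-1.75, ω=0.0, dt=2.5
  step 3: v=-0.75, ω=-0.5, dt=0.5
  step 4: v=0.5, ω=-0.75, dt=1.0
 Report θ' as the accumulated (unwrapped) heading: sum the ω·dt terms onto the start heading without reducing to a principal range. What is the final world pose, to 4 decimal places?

(-2.6595, -4.4041, -1.7430)

step 1: θ'=-0.7430 (R=1.6667) → pose (0.7058, -7.1708, -0.7430)
step 2: θ'=-0.7430 (straight) → pose (-2.5161, -4.2111, -0.7430)
step 3: θ'=-0.9930 (R=1.5000) → pose (-2.7579, -3.9257, -0.9930)
step 4: θ'=-1.7430 (R=-0.6667) → pose (-2.6595, -4.4041, -1.7430)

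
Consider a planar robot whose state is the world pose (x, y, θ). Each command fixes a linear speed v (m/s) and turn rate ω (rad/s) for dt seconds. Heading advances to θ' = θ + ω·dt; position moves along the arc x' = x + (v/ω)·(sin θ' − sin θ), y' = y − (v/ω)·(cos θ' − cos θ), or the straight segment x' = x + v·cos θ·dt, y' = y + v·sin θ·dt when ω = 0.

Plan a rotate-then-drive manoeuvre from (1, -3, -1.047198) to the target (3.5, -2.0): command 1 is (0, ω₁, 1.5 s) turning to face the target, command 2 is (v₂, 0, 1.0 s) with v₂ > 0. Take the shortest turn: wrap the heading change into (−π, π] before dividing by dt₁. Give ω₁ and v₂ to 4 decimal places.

ω₁ = 0.9518, v₂ = 2.6926

heading to target = atan2(-2−-3, 3.5−1) = 0.3805
Δθ = wrap(0.3805 − -1.0472) = 1.4277; ω₁ = Δθ/dt₁ = 0.9518
distance = √((3.5−1)² + (-2−-3)²) = 2.6926; v₂ = distance/dt₂ = 2.6926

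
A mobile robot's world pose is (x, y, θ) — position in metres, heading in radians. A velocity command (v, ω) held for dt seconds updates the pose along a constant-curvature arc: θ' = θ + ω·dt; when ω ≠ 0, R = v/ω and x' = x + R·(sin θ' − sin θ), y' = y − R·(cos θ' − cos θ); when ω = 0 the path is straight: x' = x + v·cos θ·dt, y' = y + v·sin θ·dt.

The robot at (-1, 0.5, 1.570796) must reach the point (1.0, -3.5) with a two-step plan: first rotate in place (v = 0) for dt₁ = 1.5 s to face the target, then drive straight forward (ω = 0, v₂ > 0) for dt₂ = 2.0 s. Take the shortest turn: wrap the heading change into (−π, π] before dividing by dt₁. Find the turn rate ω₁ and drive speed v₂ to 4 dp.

ω₁ = -1.7853, v₂ = 2.2361

heading to target = atan2(-3.5−0.5, 1−-1) = -1.1071
Δθ = wrap(-1.1071 − 1.5708) = -2.6779; ω₁ = Δθ/dt₁ = -1.7853
distance = √((1−-1)² + (-3.5−0.5)²) = 4.4721; v₂ = distance/dt₂ = 2.2361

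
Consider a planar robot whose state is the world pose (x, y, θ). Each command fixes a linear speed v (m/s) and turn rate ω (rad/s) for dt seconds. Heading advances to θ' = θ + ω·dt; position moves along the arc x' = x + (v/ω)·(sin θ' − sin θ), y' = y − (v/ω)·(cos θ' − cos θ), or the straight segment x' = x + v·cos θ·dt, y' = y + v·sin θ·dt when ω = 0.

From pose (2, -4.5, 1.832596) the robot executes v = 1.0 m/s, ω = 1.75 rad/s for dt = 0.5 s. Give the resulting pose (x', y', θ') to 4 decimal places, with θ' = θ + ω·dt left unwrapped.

θ' = 1.8326 + 1.75·0.5 = 2.7076
R = v/ω = 1.0/1.75 = 0.5714
x' = 2 + 0.5714·(sin 2.7076 − sin 1.8326) = 1.6883
y' = -4.5 − 0.5714·(cos 2.7076 − cos 1.8326) = -4.1294

(1.6883, -4.1294, 2.7076)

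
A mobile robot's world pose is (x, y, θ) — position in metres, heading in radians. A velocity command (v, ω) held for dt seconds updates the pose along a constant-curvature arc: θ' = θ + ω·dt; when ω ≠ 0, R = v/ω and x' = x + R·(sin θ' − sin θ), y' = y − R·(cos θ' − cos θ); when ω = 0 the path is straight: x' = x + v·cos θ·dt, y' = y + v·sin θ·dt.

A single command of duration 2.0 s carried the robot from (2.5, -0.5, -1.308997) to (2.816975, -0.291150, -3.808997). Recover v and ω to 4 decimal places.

Δθ = -3.808997 − -1.308997 = -2.500000
ω = Δθ/dt = -2.500000/2.0 = -1.2500
R = Δx/(sin θ' − sin θ) = 0.2000
v = R·ω = 0.2000·-1.2500 = -0.2500

v = -0.2500, ω = -1.2500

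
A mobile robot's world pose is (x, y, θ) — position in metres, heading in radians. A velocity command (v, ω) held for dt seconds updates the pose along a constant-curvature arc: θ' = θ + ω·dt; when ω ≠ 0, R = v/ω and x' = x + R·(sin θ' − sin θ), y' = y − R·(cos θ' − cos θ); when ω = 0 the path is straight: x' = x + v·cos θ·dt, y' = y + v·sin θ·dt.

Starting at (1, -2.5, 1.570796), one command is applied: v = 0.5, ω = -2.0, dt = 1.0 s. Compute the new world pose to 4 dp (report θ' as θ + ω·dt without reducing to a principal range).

(1.3540, -2.2727, -0.4292)

θ' = 1.5708 + -2.0·1.0 = -0.4292
R = v/ω = 0.5/-2.0 = -0.2500
x' = 1 + -0.2500·(sin -0.4292 − sin 1.5708) = 1.3540
y' = -2.5 − -0.2500·(cos -0.4292 − cos 1.5708) = -2.2727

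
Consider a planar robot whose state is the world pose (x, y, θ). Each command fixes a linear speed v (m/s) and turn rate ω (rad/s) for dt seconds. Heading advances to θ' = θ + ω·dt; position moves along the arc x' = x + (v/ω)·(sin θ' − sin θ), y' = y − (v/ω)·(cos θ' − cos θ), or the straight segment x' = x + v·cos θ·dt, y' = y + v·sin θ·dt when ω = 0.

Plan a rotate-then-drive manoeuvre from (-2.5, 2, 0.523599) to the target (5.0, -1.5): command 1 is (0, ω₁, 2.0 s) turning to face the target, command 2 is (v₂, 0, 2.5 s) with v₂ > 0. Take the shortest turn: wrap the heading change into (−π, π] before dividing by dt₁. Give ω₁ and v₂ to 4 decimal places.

heading to target = atan2(-1.5−2, 5−-2.5) = -0.4366
Δθ = wrap(-0.4366 − 0.5236) = -0.9602; ω₁ = Δθ/dt₁ = -0.4801
distance = √((5−-2.5)² + (-1.5−2)²) = 8.2765; v₂ = distance/dt₂ = 3.3106

ω₁ = -0.4801, v₂ = 3.3106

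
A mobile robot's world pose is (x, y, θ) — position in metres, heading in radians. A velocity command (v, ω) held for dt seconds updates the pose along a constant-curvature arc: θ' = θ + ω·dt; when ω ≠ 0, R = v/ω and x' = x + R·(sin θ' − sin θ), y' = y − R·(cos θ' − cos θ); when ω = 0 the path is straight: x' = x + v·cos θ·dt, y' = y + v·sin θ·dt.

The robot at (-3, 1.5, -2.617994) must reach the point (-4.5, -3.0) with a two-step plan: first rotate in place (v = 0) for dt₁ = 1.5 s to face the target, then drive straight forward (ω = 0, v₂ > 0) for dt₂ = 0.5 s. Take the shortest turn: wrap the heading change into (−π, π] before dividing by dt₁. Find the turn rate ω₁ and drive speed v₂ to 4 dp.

heading to target = atan2(-3−1.5, -4.5−-3) = -1.8925
Δθ = wrap(-1.8925 − -2.6180) = 0.7254; ω₁ = Δθ/dt₁ = 0.4836
distance = √((-4.5−-3)² + (-3−1.5)²) = 4.7434; v₂ = distance/dt₂ = 9.4868

ω₁ = 0.4836, v₂ = 9.4868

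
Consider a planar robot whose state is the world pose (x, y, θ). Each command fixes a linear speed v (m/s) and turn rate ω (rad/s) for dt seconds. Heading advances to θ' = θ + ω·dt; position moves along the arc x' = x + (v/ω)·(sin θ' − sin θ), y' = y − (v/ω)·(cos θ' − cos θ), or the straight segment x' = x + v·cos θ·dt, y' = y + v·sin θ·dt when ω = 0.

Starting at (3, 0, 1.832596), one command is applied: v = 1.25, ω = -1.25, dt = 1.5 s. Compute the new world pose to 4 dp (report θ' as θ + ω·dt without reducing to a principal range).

(4.0083, 1.2579, -0.0424)

θ' = 1.8326 + -1.25·1.5 = -0.0424
R = v/ω = 1.25/-1.25 = -1.0000
x' = 3 + -1.0000·(sin -0.0424 − sin 1.8326) = 4.0083
y' = 0 − -1.0000·(cos -0.0424 − cos 1.8326) = 1.2579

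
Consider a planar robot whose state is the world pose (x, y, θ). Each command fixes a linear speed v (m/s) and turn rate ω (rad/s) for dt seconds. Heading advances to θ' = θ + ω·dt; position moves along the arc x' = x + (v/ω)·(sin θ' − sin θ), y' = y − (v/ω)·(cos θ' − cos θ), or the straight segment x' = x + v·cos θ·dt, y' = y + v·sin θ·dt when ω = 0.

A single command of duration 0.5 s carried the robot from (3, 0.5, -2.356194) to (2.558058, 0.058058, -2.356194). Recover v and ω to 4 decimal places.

Δθ = -2.356194 − -2.356194 = 0.000000
ω = Δθ/dt = 0.000000/0.5 = 0.0000
ω = 0 → v = (Δx·cos θ + Δy·sin θ)/dt = 1.2500

v = 1.2500, ω = 0.0000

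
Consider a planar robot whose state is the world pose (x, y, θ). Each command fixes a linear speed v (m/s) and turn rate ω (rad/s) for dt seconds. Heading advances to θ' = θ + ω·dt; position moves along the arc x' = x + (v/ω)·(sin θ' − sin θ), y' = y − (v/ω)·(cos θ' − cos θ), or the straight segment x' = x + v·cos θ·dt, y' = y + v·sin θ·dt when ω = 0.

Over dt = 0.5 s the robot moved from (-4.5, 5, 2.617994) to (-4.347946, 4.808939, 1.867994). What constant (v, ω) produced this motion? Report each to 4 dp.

Δθ = 1.867994 − 2.617994 = -0.750000
ω = Δθ/dt = -0.750000/0.5 = -1.5000
R = −Δy/(cos θ' − cos θ) = 0.3333
v = R·ω = 0.3333·-1.5000 = -0.5000

v = -0.5000, ω = -1.5000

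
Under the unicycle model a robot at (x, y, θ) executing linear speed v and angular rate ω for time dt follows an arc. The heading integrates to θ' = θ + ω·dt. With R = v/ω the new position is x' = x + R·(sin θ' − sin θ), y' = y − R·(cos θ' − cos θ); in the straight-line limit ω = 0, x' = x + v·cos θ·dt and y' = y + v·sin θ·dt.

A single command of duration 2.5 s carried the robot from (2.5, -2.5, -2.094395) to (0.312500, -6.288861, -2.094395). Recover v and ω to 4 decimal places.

v = 1.7500, ω = 0.0000

Δθ = -2.094395 − -2.094395 = 0.000000
ω = Δθ/dt = 0.000000/2.5 = 0.0000
ω = 0 → v = (Δx·cos θ + Δy·sin θ)/dt = 1.7500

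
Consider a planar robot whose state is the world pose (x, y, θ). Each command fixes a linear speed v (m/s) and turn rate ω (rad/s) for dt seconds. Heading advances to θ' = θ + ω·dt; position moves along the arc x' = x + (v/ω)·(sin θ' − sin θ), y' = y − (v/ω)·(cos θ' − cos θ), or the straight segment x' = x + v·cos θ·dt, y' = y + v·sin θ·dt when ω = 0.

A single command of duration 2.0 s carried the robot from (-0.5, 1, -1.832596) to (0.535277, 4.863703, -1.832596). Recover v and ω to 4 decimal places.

v = -2.0000, ω = 0.0000

Δθ = -1.832596 − -1.832596 = 0.000000
ω = Δθ/dt = 0.000000/2.0 = 0.0000
ω = 0 → v = (Δx·cos θ + Δy·sin θ)/dt = -2.0000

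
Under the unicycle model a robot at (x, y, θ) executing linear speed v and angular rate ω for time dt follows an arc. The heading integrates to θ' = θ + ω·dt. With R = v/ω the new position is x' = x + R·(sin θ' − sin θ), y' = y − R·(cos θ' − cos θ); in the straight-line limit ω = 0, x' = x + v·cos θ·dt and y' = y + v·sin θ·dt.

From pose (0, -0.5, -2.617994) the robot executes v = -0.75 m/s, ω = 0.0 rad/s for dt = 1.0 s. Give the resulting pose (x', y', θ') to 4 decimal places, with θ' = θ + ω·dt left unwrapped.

θ' = -2.6180 + 0.0·1.0 = -2.6180
ω = 0 → straight: x' = 0 + -0.75·cos(-2.6180)·1.0 = 0.6495
y' = -0.5 + -0.75·sin(-2.6180)·1.0 = -0.1250

(0.6495, -0.1250, -2.6180)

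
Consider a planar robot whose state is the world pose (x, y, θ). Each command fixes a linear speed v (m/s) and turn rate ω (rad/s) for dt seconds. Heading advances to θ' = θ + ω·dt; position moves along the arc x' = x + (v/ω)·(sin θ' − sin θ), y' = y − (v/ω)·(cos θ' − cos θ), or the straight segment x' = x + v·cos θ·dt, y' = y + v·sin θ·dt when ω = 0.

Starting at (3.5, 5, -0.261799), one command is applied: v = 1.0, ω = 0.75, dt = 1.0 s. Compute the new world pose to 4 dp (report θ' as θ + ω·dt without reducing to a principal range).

θ' = -0.2618 + 0.75·1.0 = 0.4882
R = v/ω = 1.0/0.75 = 1.3333
x' = 3.5 + 1.3333·(sin 0.4882 − sin -0.2618) = 4.4705
y' = 5 − 1.3333·(cos 0.4882 − cos -0.2618) = 5.1103

(4.4705, 5.1103, 0.4882)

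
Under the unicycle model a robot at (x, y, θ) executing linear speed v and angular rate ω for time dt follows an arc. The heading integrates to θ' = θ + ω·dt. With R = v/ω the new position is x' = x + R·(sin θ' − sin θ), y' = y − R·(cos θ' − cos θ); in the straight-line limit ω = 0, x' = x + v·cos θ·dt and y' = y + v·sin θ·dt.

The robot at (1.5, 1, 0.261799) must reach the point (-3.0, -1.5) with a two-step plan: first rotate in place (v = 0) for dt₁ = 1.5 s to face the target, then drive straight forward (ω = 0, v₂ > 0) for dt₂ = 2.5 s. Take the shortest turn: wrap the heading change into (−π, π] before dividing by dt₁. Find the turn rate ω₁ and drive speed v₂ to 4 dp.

heading to target = atan2(-1.5−1, -3−1.5) = -2.6345
Δθ = wrap(-2.6345 − 0.2618) = -2.8963; ω₁ = Δθ/dt₁ = -1.9309
distance = √((-3−1.5)² + (-1.5−1)²) = 5.1478; v₂ = distance/dt₂ = 2.0591

ω₁ = -1.9309, v₂ = 2.0591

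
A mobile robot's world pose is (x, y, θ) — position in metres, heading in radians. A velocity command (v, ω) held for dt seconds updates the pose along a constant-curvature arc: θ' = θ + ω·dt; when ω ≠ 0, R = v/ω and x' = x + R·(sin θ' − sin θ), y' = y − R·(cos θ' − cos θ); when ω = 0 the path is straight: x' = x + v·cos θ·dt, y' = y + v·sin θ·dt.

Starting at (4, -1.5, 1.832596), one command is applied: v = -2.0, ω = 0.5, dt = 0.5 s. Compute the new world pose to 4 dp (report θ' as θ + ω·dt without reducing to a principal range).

(4.3762, -2.4237, 2.0826)

θ' = 1.8326 + 0.5·0.5 = 2.0826
R = v/ω = -2.0/0.5 = -4.0000
x' = 4 + -4.0000·(sin 2.0826 − sin 1.8326) = 4.3762
y' = -1.5 − -4.0000·(cos 2.0826 − cos 1.8326) = -2.4237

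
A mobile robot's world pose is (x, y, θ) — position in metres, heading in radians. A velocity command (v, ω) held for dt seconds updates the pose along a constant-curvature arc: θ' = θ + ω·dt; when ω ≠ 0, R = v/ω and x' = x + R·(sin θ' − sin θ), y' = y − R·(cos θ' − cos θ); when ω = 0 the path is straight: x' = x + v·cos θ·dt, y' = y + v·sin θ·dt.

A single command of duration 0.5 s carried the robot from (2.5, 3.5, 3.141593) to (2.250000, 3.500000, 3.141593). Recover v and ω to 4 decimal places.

Δθ = 3.141593 − 3.141593 = 0.000000
ω = Δθ/dt = 0.000000/0.5 = 0.0000
ω = 0 → v = (Δx·cos θ + Δy·sin θ)/dt = 0.5000

v = 0.5000, ω = 0.0000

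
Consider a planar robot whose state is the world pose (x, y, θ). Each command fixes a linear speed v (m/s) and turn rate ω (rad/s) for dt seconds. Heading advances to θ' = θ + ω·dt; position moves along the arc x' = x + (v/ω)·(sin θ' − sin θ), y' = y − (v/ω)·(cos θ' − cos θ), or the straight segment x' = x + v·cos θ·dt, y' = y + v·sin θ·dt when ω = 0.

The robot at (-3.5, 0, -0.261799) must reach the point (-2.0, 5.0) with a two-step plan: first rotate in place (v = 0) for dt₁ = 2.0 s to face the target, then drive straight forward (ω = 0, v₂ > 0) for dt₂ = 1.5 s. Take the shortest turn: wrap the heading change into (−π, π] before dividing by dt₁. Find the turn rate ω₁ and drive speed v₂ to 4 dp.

heading to target = atan2(5−0, -2−-3.5) = 1.2793
Δθ = wrap(1.2793 − -0.2618) = 1.5411; ω₁ = Δθ/dt₁ = 0.7706
distance = √((-2−-3.5)² + (5−0)²) = 5.2202; v₂ = distance/dt₂ = 3.4801

ω₁ = 0.7706, v₂ = 3.4801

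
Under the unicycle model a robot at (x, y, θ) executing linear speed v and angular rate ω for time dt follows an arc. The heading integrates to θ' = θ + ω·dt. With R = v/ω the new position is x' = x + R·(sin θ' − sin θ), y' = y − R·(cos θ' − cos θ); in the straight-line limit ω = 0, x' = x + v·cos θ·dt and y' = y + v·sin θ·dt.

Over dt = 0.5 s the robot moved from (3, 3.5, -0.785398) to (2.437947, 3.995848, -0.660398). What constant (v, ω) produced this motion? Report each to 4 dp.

Δθ = -0.660398 − -0.785398 = 0.125000
ω = Δθ/dt = 0.125000/0.5 = 0.2500
R = Δx/(sin θ' − sin θ) = -6.0000
v = R·ω = -6.0000·0.2500 = -1.5000

v = -1.5000, ω = 0.2500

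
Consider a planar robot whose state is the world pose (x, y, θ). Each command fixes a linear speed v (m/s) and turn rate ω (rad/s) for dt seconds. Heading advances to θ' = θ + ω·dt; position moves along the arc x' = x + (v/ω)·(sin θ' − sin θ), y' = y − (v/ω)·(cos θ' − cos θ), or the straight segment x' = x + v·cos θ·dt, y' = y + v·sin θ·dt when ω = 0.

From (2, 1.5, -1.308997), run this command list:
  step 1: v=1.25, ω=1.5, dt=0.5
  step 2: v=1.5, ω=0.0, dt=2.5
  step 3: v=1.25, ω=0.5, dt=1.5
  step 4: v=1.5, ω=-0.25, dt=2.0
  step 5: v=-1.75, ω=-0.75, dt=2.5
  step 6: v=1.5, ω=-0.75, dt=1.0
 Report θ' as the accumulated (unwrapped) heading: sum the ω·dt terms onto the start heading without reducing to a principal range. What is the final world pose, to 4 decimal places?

step 1: θ'=-0.5590 (R=0.8333) → pose (2.3630, 1.0092, -0.5590)
step 2: θ'=-0.5590 (straight) → pose (5.5422, -0.9796, -0.5590)
step 3: θ'=0.1910 (R=2.5000) → pose (7.3426, -1.3146, 0.1910)
step 4: θ'=-0.3090 (R=-6.0000) → pose (10.3063, -1.4897, -0.3090)
step 5: θ'=-2.1840 (R=2.3333) → pose (9.1077, 2.0759, -2.1840)
step 6: θ'=-2.9340 (R=-2.0000) → pose (7.8843, 1.2699, -2.9340)

(7.8843, 1.2699, -2.9340)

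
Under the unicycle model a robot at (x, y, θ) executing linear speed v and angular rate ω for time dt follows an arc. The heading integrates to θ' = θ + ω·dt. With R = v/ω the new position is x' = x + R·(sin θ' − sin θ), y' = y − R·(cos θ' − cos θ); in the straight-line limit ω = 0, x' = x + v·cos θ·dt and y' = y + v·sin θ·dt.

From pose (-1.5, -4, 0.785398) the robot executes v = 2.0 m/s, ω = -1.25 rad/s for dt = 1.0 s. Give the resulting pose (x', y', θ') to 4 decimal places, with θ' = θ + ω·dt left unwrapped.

θ' = 0.7854 + -1.25·1.0 = -0.4646
R = v/ω = 2.0/-1.25 = -1.6000
x' = -1.5 + -1.6000·(sin -0.4646 − sin 0.7854) = 0.3483
y' = -4 − -1.6000·(cos -0.4646 − cos 0.7854) = -3.7010

(0.3483, -3.7010, -0.4646)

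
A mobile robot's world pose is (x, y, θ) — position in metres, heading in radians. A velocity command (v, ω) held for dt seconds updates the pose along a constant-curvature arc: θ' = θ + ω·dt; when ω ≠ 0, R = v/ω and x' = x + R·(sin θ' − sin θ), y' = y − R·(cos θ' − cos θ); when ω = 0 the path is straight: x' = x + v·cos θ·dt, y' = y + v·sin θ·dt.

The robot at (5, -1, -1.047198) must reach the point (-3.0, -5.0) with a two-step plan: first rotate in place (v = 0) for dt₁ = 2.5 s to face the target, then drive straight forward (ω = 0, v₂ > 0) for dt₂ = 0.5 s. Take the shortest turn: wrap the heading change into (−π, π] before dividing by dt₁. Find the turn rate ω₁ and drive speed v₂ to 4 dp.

ω₁ = -0.6523, v₂ = 17.8885

heading to target = atan2(-5−-1, -3−5) = -2.6779
Δθ = wrap(-2.6779 − -1.0472) = -1.6307; ω₁ = Δθ/dt₁ = -0.6523
distance = √((-3−5)² + (-5−-1)²) = 8.9443; v₂ = distance/dt₂ = 17.8885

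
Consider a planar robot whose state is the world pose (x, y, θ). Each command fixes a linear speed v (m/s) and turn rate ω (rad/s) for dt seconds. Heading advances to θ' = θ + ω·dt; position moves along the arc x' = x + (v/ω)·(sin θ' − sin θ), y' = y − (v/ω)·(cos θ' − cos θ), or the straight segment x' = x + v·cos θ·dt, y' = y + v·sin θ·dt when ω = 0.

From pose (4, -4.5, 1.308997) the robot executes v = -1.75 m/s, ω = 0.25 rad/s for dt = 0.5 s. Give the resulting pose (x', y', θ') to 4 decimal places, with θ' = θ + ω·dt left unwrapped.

(3.8269, -5.3571, 1.4340)

θ' = 1.3090 + 0.25·0.5 = 1.4340
R = v/ω = -1.75/0.25 = -7.0000
x' = 4 + -7.0000·(sin 1.4340 − sin 1.3090) = 3.8269
y' = -4.5 − -7.0000·(cos 1.4340 − cos 1.3090) = -5.3571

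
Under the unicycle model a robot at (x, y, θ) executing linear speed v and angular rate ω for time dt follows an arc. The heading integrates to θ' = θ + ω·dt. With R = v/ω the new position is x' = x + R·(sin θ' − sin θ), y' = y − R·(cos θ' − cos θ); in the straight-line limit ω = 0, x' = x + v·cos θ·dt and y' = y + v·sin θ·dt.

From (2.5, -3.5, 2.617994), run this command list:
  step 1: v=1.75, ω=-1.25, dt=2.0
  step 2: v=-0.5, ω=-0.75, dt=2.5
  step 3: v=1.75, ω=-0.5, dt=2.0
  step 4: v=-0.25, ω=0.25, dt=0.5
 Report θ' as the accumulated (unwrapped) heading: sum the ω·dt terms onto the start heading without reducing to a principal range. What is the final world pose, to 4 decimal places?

(0.2878, -2.6542, -2.6320)

step 1: θ'=0.1180 (R=-1.4000) → pose (3.0352, -0.8973, 0.1180)
step 2: θ'=-1.7570 (R=0.6667) → pose (2.3016, -0.1118, -1.7570)
step 3: θ'=-2.7570 (R=-3.5000) → pose (0.1752, -2.7082, -2.7570)
step 4: θ'=-2.6320 (R=-1.0000) → pose (0.2878, -2.6542, -2.6320)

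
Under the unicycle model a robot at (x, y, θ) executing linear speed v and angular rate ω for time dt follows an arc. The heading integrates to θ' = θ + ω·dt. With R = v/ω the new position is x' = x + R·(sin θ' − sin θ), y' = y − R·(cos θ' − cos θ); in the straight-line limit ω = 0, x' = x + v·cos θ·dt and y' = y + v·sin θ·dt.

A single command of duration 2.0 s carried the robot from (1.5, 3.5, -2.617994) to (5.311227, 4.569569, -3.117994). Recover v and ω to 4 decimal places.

Δθ = -3.117994 − -2.617994 = -0.500000
ω = Δθ/dt = -0.500000/2.0 = -0.2500
R = Δx/(sin θ' − sin θ) = 8.0000
v = R·ω = 8.0000·-0.2500 = -2.0000

v = -2.0000, ω = -0.2500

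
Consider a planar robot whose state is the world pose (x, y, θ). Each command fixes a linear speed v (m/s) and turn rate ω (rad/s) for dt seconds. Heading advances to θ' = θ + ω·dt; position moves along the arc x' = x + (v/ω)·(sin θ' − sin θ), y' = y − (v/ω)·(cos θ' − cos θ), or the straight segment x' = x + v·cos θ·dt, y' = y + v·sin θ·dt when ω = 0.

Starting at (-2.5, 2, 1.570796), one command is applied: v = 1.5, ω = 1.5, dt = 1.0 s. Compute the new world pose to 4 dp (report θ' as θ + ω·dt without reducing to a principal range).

(-3.4293, 2.9975, 3.0708)

θ' = 1.5708 + 1.5·1.0 = 3.0708
R = v/ω = 1.5/1.5 = 1.0000
x' = -2.5 + 1.0000·(sin 3.0708 − sin 1.5708) = -3.4293
y' = 2 − 1.0000·(cos 3.0708 − cos 1.5708) = 2.9975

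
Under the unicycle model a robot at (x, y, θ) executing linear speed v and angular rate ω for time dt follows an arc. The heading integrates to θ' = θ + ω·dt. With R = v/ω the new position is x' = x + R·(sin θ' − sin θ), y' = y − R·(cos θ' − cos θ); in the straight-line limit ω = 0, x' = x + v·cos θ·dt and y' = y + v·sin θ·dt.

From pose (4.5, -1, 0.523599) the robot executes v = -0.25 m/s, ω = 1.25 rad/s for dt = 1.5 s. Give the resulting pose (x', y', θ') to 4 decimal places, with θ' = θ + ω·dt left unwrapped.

θ' = 0.5236 + 1.25·1.5 = 2.3986
R = v/ω = -0.25/1.25 = -0.2000
x' = 4.5 + -0.2000·(sin 2.3986 − sin 0.5236) = 4.4647
y' = -1 − -0.2000·(cos 2.3986 − cos 0.5236) = -1.3205

(4.4647, -1.3205, 2.3986)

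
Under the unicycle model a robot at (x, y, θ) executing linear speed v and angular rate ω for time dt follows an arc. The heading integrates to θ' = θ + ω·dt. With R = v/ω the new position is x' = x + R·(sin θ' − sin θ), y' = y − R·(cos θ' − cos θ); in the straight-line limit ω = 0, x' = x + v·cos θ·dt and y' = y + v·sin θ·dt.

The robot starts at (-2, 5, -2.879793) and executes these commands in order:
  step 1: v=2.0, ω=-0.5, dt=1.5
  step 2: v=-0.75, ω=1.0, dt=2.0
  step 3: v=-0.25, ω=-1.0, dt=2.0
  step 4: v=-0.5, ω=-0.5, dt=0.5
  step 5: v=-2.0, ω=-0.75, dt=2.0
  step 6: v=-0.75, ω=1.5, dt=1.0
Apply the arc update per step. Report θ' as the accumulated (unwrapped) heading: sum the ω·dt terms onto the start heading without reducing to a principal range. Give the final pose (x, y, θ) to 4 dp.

(-2.8840, 1.7094, -3.8798)

step 1: θ'=-3.6298 (R=-4.0000) → pose (-4.9114, 5.3310, -3.6298)
step 2: θ'=-1.6298 (R=-0.7500) → pose (-3.8110, 5.9492, -1.6298)
step 3: θ'=-3.6298 (R=0.2500) → pose (-3.4441, 6.1552, -3.6298)
step 4: θ'=-3.8798 (R=1.0000) → pose (-3.2402, 6.0117, -3.8798)
step 5: θ'=-5.3798 (R=2.6667) → pose (-2.9403, 2.3887, -5.3798)
step 6: θ'=-3.8798 (R=-0.5000) → pose (-2.8840, 1.7094, -3.8798)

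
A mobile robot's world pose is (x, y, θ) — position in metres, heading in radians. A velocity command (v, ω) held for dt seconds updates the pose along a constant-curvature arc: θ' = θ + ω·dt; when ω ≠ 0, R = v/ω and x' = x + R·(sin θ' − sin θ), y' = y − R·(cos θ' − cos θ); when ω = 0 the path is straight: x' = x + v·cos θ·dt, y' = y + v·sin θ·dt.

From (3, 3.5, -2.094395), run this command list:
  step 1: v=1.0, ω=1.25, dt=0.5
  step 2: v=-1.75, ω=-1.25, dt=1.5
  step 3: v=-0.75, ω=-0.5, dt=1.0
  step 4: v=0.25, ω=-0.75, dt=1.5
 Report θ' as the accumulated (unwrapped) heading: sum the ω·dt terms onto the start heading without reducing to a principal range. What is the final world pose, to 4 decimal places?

step 1: θ'=-1.4694 (R=0.8000) → pose (2.8969, 3.0190, -1.4694)
step 2: θ'=-3.3444 (R=1.4000) → pose (4.5717, 4.5320, -3.3444)
step 3: θ'=-3.8444 (R=1.5000) → pose (5.2391, 4.2073, -3.8444)
step 4: θ'=-4.9694 (R=-0.3333) → pose (5.1322, 4.5464, -4.9694)

(5.1322, 4.5464, -4.9694)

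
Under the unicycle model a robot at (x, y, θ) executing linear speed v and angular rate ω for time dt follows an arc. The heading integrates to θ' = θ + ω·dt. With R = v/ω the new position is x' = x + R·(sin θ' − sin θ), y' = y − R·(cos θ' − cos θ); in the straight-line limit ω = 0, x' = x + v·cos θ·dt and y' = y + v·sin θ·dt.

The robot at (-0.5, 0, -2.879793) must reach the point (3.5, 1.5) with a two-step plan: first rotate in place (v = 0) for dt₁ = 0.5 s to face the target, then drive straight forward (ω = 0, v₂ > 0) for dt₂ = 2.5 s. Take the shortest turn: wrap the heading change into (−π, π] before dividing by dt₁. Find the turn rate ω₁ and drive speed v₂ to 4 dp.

ω₁ = -6.0892, v₂ = 1.7088

heading to target = atan2(1.5−0, 3.5−-0.5) = 0.3588
Δθ = wrap(0.3588 − -2.8798) = -3.0446; ω₁ = Δθ/dt₁ = -6.0892
distance = √((3.5−-0.5)² + (1.5−0)²) = 4.2720; v₂ = distance/dt₂ = 1.7088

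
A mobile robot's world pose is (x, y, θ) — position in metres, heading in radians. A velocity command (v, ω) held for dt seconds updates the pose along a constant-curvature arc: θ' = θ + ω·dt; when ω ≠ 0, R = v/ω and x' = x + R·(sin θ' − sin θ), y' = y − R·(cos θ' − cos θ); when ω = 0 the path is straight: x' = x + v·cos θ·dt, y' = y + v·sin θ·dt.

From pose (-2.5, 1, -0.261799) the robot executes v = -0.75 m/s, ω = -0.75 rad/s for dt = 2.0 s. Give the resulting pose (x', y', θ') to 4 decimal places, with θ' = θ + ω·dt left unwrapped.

θ' = -0.2618 + -0.75·2.0 = -1.7618
R = v/ω = -0.75/-0.75 = 1.0000
x' = -2.5 + 1.0000·(sin -1.7618 − sin -0.2618) = -3.2230
y' = 1 − 1.0000·(cos -1.7618 − cos -0.2618) = 2.1558

(-3.2230, 2.1558, -1.7618)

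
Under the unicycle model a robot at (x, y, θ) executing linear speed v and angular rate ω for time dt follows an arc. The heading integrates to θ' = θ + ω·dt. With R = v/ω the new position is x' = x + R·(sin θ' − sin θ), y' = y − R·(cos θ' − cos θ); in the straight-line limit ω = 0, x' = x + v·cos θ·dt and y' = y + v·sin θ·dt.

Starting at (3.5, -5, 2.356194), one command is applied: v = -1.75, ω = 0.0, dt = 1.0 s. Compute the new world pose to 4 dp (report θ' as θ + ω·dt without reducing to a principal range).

(4.7374, -6.2374, 2.3562)

θ' = 2.3562 + 0.0·1.0 = 2.3562
ω = 0 → straight: x' = 3.5 + -1.75·cos(2.3562)·1.0 = 4.7374
y' = -5 + -1.75·sin(2.3562)·1.0 = -6.2374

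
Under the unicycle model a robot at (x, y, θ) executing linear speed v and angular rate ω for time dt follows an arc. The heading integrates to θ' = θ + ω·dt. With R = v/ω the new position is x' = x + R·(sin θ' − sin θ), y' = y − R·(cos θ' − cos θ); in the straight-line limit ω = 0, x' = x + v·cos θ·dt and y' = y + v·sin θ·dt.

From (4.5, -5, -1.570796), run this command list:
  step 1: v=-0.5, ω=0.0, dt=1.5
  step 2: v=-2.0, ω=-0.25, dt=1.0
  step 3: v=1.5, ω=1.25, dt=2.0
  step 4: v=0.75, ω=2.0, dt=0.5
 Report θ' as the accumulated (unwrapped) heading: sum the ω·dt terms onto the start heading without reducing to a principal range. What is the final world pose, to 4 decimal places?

(6.8024, -3.1690, 1.6792)

step 1: θ'=-1.5708 (straight) → pose (4.5000, -4.2500, -1.5708)
step 2: θ'=-1.8208 (R=8.0000) → pose (4.7487, -2.2708, -1.8208)
step 3: θ'=0.6792 (R=1.2000) → pose (6.6652, -3.5013, 0.6792)
step 4: θ'=1.6792 (R=0.3750) → pose (6.8024, -3.1690, 1.6792)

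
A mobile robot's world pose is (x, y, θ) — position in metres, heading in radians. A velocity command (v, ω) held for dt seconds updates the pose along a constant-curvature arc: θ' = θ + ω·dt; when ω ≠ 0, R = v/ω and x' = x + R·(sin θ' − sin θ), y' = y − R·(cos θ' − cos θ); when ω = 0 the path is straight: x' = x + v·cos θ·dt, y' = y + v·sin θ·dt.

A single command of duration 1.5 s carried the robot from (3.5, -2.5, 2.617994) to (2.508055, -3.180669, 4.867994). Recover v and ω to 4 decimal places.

Δθ = 4.867994 − 2.617994 = 2.250000
ω = Δθ/dt = 2.250000/1.5 = 1.5000
R = Δx/(sin θ' − sin θ) = 0.6667
v = R·ω = 0.6667·1.5000 = 1.0000

v = 1.0000, ω = 1.5000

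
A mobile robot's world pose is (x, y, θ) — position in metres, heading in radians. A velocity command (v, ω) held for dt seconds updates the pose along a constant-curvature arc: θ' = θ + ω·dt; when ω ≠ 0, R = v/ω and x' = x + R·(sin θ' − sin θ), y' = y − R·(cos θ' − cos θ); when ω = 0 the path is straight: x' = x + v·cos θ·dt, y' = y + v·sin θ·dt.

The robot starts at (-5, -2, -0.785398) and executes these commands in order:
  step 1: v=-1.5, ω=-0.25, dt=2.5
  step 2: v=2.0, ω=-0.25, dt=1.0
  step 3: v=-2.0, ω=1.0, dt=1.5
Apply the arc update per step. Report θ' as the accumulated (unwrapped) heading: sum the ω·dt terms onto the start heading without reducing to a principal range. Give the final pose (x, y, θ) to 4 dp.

step 1: θ'=-1.4104 (R=6.0000) → pose (-6.6803, 1.2844, -1.4104)
step 2: θ'=-1.6604 (R=-8.0000) → pose (-6.6097, -0.7092, -1.6604)
step 3: θ'=-0.1604 (R=-2.0000) → pose (-8.2823, 1.4441, -0.1604)

(-8.2823, 1.4441, -0.1604)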